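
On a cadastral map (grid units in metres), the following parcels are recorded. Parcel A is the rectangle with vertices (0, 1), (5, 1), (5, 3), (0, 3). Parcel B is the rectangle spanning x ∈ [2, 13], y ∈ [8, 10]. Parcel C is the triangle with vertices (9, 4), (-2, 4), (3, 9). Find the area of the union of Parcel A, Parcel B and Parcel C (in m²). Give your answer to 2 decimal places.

58.40

By inclusion–exclusion:
Individual areas: |Parcel A| = 10, |Parcel B| = 22, |Parcel C| = 27.5.
|Parcel A∩Parcel B| = 0 (no overlap).
|Parcel A∩Parcel C| = 0.
|Parcel B∩Parcel C| = 1.1.
|Parcel A∩Parcel B∩Parcel C| = 0.
|Parcel A ∪ Parcel B ∪ Parcel C| = 59.5 − 1.1 + 0 = 58.40.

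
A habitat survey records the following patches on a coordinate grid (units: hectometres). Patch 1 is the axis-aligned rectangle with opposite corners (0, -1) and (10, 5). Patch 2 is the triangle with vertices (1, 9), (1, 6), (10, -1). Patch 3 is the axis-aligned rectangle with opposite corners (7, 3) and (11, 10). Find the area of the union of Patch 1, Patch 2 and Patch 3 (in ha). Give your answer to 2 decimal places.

88.56

By inclusion–exclusion:
Individual areas: |Patch 1| = 60, |Patch 2| = 13.5, |Patch 3| = 28.
|Patch 1∩Patch 2| = 6.9429.
|Patch 1∩Patch 3|: x∈[7,10], y∈[3,5] → 3·2 = 6.
|Patch 2∩Patch 3| = 0.
|Patch 1∩Patch 2∩Patch 3| = 0.
|Patch 1 ∪ Patch 2 ∪ Patch 3| = 101.5 − 12.9429 + 0 = 88.56.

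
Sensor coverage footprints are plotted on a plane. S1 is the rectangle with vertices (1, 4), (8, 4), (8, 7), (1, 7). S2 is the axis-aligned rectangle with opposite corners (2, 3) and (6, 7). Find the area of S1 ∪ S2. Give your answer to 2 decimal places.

25.00

By inclusion–exclusion:
Individual areas: |S1| = 21, |S2| = 16.
|S1∩S2|: x∈[2,6], y∈[4,7] → 4·3 = 12.
|S1 ∪ S2| = 37 − 12 = 25.00.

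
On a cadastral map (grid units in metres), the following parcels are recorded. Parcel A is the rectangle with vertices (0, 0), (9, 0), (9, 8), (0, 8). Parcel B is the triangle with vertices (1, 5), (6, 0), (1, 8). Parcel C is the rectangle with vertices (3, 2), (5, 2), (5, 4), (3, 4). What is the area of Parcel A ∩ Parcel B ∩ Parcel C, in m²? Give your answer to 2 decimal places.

The intersection is the polygon with vertices (4.75,2), (4,2), (3,3), (3,4), (3.5,4).
By the shoelace formula its area is 1.75.

1.75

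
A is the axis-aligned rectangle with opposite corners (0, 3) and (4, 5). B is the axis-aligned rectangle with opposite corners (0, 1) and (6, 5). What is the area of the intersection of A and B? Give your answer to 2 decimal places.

8.00

|A∩B|: x∈[0,4], y∈[3,5] → 4·2 = 8.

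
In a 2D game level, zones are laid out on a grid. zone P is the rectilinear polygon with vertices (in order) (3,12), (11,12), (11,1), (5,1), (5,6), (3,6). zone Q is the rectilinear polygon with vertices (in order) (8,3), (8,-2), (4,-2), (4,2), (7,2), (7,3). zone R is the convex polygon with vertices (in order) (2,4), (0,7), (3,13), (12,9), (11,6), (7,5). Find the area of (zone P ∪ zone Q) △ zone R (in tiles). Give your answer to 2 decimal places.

66.89

|zone P ∪ zone Q| = 91.
|(zone P ∪ zone Q) ∩ zone R| = 45.0528.
|(zone P ∪ zone Q) △ zone R| = 91 + 66 − 90.1056 = 66.89.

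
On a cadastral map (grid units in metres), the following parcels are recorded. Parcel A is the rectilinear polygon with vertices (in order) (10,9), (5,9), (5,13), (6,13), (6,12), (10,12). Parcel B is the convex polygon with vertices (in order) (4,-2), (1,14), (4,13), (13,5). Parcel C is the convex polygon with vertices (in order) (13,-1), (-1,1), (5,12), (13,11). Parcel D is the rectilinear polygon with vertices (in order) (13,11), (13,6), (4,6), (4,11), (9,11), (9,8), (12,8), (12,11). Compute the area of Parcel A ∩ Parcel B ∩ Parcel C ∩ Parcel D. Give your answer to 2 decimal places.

4.75

The intersection is the polygon with vertices (8.5,9), (5,9), (5,11), (6.25,11).
By the shoelace formula its area is 4.75.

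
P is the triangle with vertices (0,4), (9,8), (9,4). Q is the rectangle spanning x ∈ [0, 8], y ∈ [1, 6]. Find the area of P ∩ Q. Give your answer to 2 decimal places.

11.50

The intersection is the polygon with vertices (4.5,6), (8,6), (8,4), (0,4).
By the shoelace formula its area is 11.50.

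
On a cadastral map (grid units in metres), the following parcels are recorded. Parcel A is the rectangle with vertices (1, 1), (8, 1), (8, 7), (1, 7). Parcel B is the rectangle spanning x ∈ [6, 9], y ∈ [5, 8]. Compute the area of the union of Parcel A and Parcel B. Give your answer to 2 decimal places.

47.00

By inclusion–exclusion:
Individual areas: |Parcel A| = 42, |Parcel B| = 9.
|Parcel A∩Parcel B|: x∈[6,8], y∈[5,7] → 2·2 = 4.
|Parcel A ∪ Parcel B| = 51 − 4 = 47.00.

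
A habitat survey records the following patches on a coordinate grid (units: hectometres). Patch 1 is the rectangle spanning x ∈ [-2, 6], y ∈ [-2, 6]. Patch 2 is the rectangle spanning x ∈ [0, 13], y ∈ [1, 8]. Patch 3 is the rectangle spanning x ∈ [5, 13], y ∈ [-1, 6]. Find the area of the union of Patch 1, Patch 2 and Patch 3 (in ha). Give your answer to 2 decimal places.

By inclusion–exclusion:
Individual areas: |Patch 1| = 64, |Patch 2| = 91, |Patch 3| = 56.
|Patch 1∩Patch 2|: x∈[0,6], y∈[1,6] → 6·5 = 30.
|Patch 1∩Patch 3|: x∈[5,6], y∈[-1,6] → 1·7 = 7.
|Patch 2∩Patch 3|: x∈[5,13], y∈[1,6] → 8·5 = 40.
|Patch 1∩Patch 2∩Patch 3| = 5.
|Patch 1 ∪ Patch 2 ∪ Patch 3| = 211 − 77 + 5 = 139.00.

139.00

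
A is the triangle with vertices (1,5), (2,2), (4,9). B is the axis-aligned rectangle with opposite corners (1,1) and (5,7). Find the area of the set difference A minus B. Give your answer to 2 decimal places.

|A| = 6.5, |A∩B| = 5.5714.
|A ∖ B| = |A| − |A∩B| = 6.5 − 5.5714 = 0.93.

0.93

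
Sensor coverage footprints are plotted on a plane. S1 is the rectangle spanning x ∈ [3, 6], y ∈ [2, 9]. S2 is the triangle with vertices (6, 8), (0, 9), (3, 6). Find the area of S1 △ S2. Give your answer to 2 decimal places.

|S1| = 21, |S2| = 7.5, |S1∩S2| = 3.75.
|S1 △ S2| = |S1| + |S2| − 2·|S1∩S2| = 21 + 7.5 − 7.5 = 21.00.

21.00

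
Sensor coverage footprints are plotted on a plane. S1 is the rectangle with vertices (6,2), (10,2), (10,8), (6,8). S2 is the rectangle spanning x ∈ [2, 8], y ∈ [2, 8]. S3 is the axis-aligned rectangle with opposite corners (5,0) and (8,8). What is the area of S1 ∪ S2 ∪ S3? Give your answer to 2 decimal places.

54.00

By inclusion–exclusion:
Individual areas: |S1| = 24, |S2| = 36, |S3| = 24.
|S1∩S2|: x∈[6,8], y∈[2,8] → 2·6 = 12.
|S1∩S3|: x∈[6,8], y∈[2,8] → 2·6 = 12.
|S2∩S3|: x∈[5,8], y∈[2,8] → 3·6 = 18.
|S1∩S2∩S3| = 12.
|S1 ∪ S2 ∪ S3| = 84 − 42 + 12 = 54.00.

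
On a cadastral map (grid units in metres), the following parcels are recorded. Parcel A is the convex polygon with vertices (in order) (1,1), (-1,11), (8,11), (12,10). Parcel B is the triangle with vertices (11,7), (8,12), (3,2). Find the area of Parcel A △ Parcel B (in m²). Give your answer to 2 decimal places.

62.49

|Parcel A| = 68.5, |Parcel B| = 27.5, |Parcel A∩Parcel B| = 16.7535.
|Parcel A △ Parcel B| = |Parcel A| + |Parcel B| − 2·|Parcel A∩Parcel B| = 68.5 + 27.5 − 33.5071 = 62.49.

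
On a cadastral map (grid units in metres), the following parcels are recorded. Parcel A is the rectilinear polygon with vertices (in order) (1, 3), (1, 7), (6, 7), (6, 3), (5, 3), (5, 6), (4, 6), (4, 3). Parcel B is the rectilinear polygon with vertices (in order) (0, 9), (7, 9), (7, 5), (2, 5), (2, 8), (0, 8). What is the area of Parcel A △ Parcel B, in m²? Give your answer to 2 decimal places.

|Parcel A| = 17, |Parcel B| = 22, |Parcel A∩Parcel B| = 7.
|Parcel A △ Parcel B| = |Parcel A| + |Parcel B| − 2·|Parcel A∩Parcel B| = 17 + 22 − 14 = 25.00.

25.00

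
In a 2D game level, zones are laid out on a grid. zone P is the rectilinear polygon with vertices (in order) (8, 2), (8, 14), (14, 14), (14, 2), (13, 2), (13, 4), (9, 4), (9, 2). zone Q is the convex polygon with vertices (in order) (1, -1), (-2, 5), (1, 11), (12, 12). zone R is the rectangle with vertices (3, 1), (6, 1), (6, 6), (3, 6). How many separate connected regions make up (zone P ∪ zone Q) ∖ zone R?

(zone P ∪ zone Q) ∖ zone R is a single connected region.

1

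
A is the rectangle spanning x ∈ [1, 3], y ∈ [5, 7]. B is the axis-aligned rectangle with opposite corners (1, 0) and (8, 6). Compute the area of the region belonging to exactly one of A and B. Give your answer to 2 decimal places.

42.00

|A∩B|: x∈[1,3], y∈[5,6] → 2·1 = 2.
|A △ B| = |A| + |B| − 2·|A∩B| = 4 + 42 − 4 = 42.00.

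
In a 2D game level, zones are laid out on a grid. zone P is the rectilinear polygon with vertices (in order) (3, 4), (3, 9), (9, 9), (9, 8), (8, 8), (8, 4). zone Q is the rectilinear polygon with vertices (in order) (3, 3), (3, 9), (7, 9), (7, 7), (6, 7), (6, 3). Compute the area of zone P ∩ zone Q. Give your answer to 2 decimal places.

17.00

The intersection is the polygon with vertices (3,9), (7,9), (7,7), (6,7), (6,4), (3,4).
By the shoelace formula its area is 17.00.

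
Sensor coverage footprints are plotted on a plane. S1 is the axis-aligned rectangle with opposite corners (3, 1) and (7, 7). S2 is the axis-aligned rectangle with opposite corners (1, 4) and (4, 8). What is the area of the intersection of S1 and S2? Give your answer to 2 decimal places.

3.00

|S1∩S2|: x∈[3,4], y∈[4,7] → 1·3 = 3.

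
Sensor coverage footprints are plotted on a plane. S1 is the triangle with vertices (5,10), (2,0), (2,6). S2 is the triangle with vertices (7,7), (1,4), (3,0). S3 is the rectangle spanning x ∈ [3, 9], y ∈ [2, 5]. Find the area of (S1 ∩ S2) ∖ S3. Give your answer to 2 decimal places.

|S1 ∩ S2| = 3.1985.
|(S1 ∩ S2) ∩ S3| = 0.4167.
|(S1 ∩ S2) ∖ S3| = 3.1985 − 0.4167 = 2.78.

2.78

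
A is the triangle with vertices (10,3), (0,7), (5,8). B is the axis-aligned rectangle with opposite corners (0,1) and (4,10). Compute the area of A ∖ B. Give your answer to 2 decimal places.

|A| = 15, |A∩B| = 4.8.
|A ∖ B| = |A| − |A∩B| = 15 − 4.8 = 10.20.

10.20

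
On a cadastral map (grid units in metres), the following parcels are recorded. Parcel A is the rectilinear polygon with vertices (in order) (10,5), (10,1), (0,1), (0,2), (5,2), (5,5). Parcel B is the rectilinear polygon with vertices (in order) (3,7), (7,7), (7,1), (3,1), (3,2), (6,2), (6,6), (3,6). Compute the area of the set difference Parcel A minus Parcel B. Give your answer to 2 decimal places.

18.00

|Parcel A| = 25, |Parcel A∩Parcel B| = 7.
|Parcel A ∖ Parcel B| = |Parcel A| − |Parcel A∩Parcel B| = 25 − 7 = 18.00.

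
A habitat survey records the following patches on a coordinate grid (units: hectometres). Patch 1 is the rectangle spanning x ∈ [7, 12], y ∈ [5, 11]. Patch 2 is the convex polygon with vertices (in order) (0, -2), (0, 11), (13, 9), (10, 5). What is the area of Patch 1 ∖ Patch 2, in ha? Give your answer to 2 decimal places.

|Patch 1| = 30, |Patch 1∩Patch 2| = 20.0256.
|Patch 1 ∖ Patch 2| = |Patch 1| − |Patch 1∩Patch 2| = 30 − 20.0256 = 9.97.

9.97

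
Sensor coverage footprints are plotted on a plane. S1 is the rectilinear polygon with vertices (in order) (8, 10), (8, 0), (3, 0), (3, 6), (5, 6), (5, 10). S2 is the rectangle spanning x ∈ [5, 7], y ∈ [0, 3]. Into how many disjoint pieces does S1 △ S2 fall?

1

S1 △ S2 is a single connected region.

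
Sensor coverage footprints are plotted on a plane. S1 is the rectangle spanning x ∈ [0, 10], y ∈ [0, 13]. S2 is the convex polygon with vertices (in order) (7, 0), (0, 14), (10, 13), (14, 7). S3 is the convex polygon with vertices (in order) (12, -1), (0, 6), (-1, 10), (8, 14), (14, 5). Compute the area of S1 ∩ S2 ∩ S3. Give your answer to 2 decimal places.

The intersection is the polygon with vertices (8.21,1.21), (5.647,2.706), (1.454,11.091), (5.75,13), (8.667,13), (10,11), (10,3).
By the shoelace formula its area is 67.95.

67.95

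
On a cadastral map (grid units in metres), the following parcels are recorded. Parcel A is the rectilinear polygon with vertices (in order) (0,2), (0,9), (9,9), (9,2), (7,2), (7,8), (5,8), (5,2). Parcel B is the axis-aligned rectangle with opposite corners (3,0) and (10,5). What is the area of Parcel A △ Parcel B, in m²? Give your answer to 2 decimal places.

62.00

|Parcel A| = 51, |Parcel B| = 35, |Parcel A∩Parcel B| = 12.
|Parcel A △ Parcel B| = |Parcel A| + |Parcel B| − 2·|Parcel A∩Parcel B| = 51 + 35 − 24 = 62.00.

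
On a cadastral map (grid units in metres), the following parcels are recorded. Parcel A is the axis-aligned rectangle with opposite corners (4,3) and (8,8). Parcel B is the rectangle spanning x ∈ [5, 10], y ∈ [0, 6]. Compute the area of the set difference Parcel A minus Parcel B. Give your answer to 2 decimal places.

11.00

|Parcel A∩Parcel B|: x∈[5,8], y∈[3,6] → 3·3 = 9.
|Parcel A| = 20.
|Parcel A ∖ Parcel B| = |Parcel A| − |Parcel A∩Parcel B| = 20 − 9 = 11.00.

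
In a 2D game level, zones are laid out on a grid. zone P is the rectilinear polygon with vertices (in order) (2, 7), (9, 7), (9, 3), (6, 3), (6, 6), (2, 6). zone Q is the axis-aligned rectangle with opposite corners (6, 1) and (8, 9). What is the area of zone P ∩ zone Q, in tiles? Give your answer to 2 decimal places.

The intersection is the polygon with vertices (8,7), (8,3), (6,3), (6,6), (6,7).
By the shoelace formula its area is 8.00.

8.00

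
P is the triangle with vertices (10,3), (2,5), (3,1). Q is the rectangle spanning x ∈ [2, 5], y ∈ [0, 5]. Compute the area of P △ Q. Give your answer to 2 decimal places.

13.39

|P| = 15, |Q| = 15, |P∩Q| = 8.3036.
|P △ Q| = |P| + |Q| − 2·|P∩Q| = 15 + 15 − 16.6071 = 13.39.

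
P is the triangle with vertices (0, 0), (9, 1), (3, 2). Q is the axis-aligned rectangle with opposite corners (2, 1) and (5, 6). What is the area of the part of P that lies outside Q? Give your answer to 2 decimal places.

|P| = 7.5, |P∩Q| = 2.3333.
|P ∖ Q| = |P| − |P∩Q| = 7.5 − 2.3333 = 5.17.

5.17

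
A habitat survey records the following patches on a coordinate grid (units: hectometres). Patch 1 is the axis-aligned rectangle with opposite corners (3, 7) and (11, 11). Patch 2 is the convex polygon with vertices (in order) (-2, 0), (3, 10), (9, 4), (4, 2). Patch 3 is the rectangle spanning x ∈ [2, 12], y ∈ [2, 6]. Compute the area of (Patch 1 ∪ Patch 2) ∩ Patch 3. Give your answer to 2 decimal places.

21.00

The region (Patch 1 ∪ Patch 2) ∩ Patch 3 is the polygon with vertices (9,4), (4,2), (2,2), (2,6), (7,6).
By the shoelace formula its area is 21.00.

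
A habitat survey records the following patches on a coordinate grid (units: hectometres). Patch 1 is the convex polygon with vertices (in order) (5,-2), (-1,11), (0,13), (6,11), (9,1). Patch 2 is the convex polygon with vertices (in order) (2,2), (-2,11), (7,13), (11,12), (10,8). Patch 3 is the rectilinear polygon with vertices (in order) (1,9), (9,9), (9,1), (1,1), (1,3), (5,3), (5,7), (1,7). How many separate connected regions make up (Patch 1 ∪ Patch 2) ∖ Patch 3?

2

(Patch 1 ∪ Patch 2) ∖ Patch 3 splits into 2 disjoint pieces (area 64.0111, area 8.0769).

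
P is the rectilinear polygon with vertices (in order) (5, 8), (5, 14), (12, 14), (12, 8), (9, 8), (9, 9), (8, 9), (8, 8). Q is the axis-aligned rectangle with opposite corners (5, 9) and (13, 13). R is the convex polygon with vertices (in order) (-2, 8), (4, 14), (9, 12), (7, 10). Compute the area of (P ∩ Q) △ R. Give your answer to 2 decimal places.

|P ∩ Q| = 28.
|(P ∩ Q) ∩ R| = 9.1944.
|(P ∩ Q) △ R| = 28 + 28 − 18.3889 = 37.61.

37.61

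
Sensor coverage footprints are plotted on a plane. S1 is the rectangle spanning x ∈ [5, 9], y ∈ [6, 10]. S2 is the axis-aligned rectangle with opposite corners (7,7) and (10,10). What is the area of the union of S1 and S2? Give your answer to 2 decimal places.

19.00

By inclusion–exclusion:
Individual areas: |S1| = 16, |S2| = 9.
|S1∩S2|: x∈[7,9], y∈[7,10] → 2·3 = 6.
|S1 ∪ S2| = 25 − 6 = 19.00.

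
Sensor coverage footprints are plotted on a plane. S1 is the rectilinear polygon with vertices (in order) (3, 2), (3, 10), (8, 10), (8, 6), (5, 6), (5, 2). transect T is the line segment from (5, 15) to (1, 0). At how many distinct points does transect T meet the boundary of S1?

2

The segment meets the boundary at (3,7.5), (3.667,10).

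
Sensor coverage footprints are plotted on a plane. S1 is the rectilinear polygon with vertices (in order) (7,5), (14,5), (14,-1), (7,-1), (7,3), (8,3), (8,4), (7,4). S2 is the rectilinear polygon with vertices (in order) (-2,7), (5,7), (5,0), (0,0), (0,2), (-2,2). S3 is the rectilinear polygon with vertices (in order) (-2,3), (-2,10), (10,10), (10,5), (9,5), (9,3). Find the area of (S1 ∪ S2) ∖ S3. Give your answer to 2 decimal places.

55.00

|S1 ∪ S2| = 86.
|(S1 ∪ S2) ∩ S3| = 31.
|(S1 ∪ S2) ∖ S3| = 86 − 31 = 55.00.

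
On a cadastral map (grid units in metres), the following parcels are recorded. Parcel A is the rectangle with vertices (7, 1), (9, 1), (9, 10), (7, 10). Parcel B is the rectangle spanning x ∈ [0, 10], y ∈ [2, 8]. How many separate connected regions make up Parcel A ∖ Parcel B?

Parcel A ∖ Parcel B splits into 2 disjoint pieces (area 2, area 4).

2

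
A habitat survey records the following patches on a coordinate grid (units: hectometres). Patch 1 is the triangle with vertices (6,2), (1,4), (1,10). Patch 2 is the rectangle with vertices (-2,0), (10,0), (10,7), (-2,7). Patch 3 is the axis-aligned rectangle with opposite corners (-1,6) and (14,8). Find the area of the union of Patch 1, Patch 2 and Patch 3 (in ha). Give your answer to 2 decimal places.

By inclusion–exclusion:
Individual areas: |Patch 1| = 15, |Patch 2| = 84, |Patch 3| = 30.
|Patch 1∩Patch 2| = 12.1875.
|Patch 1∩Patch 3| = 3.75.
|Patch 2∩Patch 3|: x∈[-1,10], y∈[6,7] → 11·1 = 11.
|Patch 1∩Patch 2∩Patch 3| = 2.1875.
|Patch 1 ∪ Patch 2 ∪ Patch 3| = 129 − 26.9375 + 2.1875 = 104.25.

104.25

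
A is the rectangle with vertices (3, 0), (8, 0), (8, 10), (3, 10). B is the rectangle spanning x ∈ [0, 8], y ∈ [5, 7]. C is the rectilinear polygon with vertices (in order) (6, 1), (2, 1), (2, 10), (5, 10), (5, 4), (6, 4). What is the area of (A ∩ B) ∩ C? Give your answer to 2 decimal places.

4.00

The region (A ∩ B) ∩ C is the polygon with vertices (3,5), (3,7), (5,7), (5,5).
By the shoelace formula its area is 4.00.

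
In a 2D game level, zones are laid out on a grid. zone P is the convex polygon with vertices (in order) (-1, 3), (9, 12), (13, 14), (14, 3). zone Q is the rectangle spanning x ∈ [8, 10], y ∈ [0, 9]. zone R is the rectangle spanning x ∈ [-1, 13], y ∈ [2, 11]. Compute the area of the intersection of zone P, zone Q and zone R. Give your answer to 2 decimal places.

The intersection is the polygon with vertices (8,9), (10,9), (10,3), (8,3).
By the shoelace formula its area is 12.00.

12.00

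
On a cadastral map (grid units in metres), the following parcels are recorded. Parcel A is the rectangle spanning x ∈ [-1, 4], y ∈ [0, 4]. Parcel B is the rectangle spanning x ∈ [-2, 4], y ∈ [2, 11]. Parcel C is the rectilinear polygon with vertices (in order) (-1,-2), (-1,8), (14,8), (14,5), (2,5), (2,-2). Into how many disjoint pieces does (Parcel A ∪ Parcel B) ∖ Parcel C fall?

2

(Parcel A ∪ Parcel B) ∖ Parcel C splits into 2 disjoint pieces (area 10, area 24).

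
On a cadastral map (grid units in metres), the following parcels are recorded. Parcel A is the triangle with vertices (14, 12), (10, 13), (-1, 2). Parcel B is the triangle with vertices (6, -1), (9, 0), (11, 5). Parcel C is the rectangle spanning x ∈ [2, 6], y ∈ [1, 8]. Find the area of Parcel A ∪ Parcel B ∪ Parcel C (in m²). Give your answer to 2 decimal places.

55.83

By inclusion–exclusion:
Individual areas: |Parcel A| = 27.5, |Parcel B| = 6.5, |Parcel C| = 28.
|Parcel A∩Parcel B| = 0.
|Parcel A∩Parcel C| = 6.1667.
|Parcel B∩Parcel C| = 0.
|Parcel A∩Parcel B∩Parcel C| = 0.
|Parcel A ∪ Parcel B ∪ Parcel C| = 62 − 6.1667 + 0 = 55.83.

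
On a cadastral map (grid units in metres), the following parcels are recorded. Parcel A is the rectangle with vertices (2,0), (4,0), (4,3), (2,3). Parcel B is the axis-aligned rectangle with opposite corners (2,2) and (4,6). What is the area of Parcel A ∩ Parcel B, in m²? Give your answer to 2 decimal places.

2.00

|Parcel A∩Parcel B|: x∈[2,4], y∈[2,3] → 2·1 = 2.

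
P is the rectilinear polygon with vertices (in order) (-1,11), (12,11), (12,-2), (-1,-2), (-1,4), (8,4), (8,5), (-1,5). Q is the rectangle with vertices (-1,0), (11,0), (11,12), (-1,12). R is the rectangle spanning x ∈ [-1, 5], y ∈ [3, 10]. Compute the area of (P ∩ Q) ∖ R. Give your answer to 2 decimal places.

87.00

|P ∩ Q| = 123.
|(P ∩ Q) ∩ R| = 36.
|(P ∩ Q) ∖ R| = 123 − 36 = 87.00.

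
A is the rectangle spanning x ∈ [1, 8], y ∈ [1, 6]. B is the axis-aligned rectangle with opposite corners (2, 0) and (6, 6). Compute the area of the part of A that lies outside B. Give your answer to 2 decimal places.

|A∩B|: x∈[2,6], y∈[1,6] → 4·5 = 20.
|A| = 35.
|A ∖ B| = |A| − |A∩B| = 35 − 20 = 15.00.

15.00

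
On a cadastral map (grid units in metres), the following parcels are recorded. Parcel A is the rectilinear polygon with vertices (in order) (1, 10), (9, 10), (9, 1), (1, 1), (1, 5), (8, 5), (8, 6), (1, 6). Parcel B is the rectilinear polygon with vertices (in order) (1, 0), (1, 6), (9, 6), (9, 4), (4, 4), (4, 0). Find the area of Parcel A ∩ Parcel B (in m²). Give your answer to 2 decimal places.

18.00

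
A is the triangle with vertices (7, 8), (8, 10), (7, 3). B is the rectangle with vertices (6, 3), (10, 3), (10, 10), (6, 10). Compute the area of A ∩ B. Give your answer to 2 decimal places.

The intersection is the polygon with vertices (8,10), (7,3), (7,8).
By the shoelace formula its area is 2.50.

2.50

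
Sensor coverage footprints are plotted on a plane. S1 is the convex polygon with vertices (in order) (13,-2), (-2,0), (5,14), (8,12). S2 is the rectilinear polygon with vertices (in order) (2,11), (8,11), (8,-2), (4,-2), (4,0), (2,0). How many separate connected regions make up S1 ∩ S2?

S1 ∩ S2 is a single connected region.

1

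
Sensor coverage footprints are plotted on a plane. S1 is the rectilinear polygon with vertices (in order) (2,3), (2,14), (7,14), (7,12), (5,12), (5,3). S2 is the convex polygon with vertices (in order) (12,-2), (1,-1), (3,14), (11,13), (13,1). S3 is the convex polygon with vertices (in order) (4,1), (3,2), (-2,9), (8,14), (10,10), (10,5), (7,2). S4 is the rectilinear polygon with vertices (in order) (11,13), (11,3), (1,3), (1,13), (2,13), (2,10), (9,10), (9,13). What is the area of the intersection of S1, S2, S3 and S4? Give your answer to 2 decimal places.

The intersection is the polygon with vertices (5,3), (2.286,3), (2,3.4), (2,6.5), (2.467,10), (5,10).
By the shoelace formula its area is 20.13.

20.13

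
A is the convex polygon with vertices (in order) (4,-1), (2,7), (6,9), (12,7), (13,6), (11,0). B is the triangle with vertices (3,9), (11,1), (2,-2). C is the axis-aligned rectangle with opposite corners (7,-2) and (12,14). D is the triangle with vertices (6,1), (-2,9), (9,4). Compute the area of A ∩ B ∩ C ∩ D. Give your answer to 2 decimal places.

2.24

The intersection is the polygon with vertices (7,4.909), (7.167,4.833), (8.5,3.5), (7,2).
By the shoelace formula its area is 2.24.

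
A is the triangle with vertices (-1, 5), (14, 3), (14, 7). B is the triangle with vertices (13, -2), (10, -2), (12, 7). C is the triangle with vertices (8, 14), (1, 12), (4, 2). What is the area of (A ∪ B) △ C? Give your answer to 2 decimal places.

|A ∪ B| = 41.222.
|(A ∪ B) ∩ C| = 2.5646.
|(A ∪ B) △ C| = 41.222 + 38 − 5.1292 = 74.09.

74.09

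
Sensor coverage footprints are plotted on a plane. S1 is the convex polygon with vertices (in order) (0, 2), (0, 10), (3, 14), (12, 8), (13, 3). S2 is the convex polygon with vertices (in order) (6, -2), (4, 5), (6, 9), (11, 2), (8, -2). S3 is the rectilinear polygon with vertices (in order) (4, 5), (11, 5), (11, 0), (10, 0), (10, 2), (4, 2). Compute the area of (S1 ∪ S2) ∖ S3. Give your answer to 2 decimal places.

106.66

|S1 ∪ S2| = 127.8093.
|(S1 ∪ S2) ∩ S3| = 21.1518.
|(S1 ∪ S2) ∖ S3| = 127.8093 − 21.1518 = 106.66.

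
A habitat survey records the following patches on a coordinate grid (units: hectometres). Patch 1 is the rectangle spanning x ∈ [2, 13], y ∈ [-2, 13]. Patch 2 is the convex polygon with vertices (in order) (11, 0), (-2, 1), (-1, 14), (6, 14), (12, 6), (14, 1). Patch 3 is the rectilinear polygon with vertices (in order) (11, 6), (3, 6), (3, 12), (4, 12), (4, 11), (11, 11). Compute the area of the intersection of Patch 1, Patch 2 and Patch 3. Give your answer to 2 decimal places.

The intersection is the polygon with vertices (11,7.333), (11,6), (3,6), (3,12), (4,12), (4,11), (8.25,11).
By the shoelace formula its area is 35.96.

35.96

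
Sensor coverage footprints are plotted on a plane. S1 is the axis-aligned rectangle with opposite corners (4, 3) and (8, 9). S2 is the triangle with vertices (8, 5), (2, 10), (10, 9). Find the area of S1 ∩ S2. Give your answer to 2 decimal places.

The intersection is the polygon with vertices (4,9), (8,9), (8,5), (4,8.333).
By the shoelace formula its area is 9.33.

9.33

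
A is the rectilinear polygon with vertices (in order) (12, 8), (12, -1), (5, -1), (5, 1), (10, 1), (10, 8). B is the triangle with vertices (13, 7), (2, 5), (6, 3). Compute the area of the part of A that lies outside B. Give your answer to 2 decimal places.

26.44

|A| = 28, |A∩B| = 1.5584.
|A ∖ B| = |A| − |A∩B| = 28 − 1.5584 = 26.44.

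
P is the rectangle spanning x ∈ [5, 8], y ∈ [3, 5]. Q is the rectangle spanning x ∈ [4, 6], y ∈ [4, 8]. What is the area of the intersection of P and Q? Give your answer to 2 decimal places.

|P∩Q|: x∈[5,6], y∈[4,5] → 1·1 = 1.

1.00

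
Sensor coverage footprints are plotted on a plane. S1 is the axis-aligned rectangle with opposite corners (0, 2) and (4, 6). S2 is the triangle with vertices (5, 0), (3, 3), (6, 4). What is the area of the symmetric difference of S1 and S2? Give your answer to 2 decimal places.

19.83

|S1| = 16, |S2| = 5.5, |S1∩S2| = 0.8333.
|S1 △ S2| = |S1| + |S2| − 2·|S1∩S2| = 16 + 5.5 − 1.6667 = 19.83.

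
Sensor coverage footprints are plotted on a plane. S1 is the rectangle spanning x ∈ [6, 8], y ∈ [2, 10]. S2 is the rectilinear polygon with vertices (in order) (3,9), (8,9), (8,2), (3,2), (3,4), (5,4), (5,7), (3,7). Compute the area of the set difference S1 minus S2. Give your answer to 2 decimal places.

|S1| = 16, |S1∩S2| = 14.
|S1 ∖ S2| = |S1| − |S1∩S2| = 16 − 14 = 2.00.

2.00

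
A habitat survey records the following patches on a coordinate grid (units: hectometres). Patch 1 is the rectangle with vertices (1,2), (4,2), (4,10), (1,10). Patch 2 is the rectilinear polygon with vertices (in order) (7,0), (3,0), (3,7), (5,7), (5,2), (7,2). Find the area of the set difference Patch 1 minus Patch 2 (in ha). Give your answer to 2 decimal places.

|Patch 1| = 24, |Patch 1∩Patch 2| = 5.
|Patch 1 ∖ Patch 2| = |Patch 1| − |Patch 1∩Patch 2| = 24 − 5 = 19.00.

19.00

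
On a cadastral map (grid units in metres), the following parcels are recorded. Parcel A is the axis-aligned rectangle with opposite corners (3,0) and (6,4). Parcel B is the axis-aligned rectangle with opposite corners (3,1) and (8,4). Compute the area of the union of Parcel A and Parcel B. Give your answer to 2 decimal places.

18.00

By inclusion–exclusion:
Individual areas: |Parcel A| = 12, |Parcel B| = 15.
|Parcel A∩Parcel B|: x∈[3,6], y∈[1,4] → 3·3 = 9.
|Parcel A ∪ Parcel B| = 27 − 9 = 18.00.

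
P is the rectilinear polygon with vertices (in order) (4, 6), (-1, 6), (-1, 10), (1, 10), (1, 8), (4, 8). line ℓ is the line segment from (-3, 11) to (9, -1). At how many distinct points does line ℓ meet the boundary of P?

2

The segment meets the boundary at (2,6), (-1,9).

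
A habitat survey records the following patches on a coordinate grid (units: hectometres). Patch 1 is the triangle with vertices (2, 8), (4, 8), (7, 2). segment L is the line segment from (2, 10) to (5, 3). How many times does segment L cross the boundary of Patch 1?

2

The segment meets the boundary at (3.765,5.882), (2.857,8).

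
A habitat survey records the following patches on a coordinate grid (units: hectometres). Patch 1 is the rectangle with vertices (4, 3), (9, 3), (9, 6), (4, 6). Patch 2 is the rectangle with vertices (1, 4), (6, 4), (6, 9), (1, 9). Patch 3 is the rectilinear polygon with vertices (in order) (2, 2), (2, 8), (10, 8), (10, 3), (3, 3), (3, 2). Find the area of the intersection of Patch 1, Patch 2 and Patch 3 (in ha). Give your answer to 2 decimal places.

The intersection is the polygon with vertices (6,6), (6,4), (4,4), (4,6).
By the shoelace formula its area is 4.00.

4.00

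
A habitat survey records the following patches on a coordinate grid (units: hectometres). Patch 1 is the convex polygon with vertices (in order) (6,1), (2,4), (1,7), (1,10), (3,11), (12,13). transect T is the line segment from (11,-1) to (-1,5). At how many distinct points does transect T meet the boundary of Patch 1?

The segment meets the boundary at (4,2.5), (6.2,1.4).

2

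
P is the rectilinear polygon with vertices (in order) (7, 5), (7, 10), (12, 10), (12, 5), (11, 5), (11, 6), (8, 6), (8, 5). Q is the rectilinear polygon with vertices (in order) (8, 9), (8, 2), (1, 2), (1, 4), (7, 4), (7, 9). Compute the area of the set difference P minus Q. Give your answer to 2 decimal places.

|P| = 22, |P∩Q| = 4.
|P ∖ Q| = |P| − |P∩Q| = 22 − 4 = 18.00.

18.00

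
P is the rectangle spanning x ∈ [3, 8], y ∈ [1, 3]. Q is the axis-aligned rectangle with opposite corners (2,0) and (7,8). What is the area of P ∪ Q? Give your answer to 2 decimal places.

42.00

By inclusion–exclusion:
Individual areas: |P| = 10, |Q| = 40.
|P∩Q|: x∈[3,7], y∈[1,3] → 4·2 = 8.
|P ∪ Q| = 50 − 8 = 42.00.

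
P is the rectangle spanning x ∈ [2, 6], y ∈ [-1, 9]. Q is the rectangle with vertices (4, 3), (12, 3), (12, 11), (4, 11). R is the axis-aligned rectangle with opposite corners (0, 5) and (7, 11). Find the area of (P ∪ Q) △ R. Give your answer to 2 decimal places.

82.00

|P ∪ Q| = 92.
|(P ∪ Q) ∩ R| = 26.
|(P ∪ Q) △ R| = 92 + 42 − 52 = 82.00.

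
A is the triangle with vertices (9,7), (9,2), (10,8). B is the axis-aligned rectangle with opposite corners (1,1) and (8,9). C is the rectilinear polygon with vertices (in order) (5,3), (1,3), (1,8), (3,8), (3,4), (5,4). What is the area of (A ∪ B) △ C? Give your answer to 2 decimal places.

|A ∪ B| = 58.5.
|(A ∪ B) ∩ C| = 12.
|(A ∪ B) △ C| = 58.5 + 12 − 24 = 46.50.

46.50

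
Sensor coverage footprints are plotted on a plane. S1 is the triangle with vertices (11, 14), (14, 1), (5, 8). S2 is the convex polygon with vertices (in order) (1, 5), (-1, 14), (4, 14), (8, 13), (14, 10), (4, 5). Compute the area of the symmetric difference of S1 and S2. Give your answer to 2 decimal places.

88.43

|S1| = 48, |S2| = 84, |S1∩S2| = 21.7851.
|S1 △ S2| = |S1| + |S2| − 2·|S1∩S2| = 48 + 84 − 43.5702 = 88.43.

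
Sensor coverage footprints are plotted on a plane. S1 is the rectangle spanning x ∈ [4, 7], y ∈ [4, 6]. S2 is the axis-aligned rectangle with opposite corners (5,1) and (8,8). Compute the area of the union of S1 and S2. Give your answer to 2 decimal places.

By inclusion–exclusion:
Individual areas: |S1| = 6, |S2| = 21.
|S1∩S2|: x∈[5,7], y∈[4,6] → 2·2 = 4.
|S1 ∪ S2| = 27 − 4 = 23.00.

23.00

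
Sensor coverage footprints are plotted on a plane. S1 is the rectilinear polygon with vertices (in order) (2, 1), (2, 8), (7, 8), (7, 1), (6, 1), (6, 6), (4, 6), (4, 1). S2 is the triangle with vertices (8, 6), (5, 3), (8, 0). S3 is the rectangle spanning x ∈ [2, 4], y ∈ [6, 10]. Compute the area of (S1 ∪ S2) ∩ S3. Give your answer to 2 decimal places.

The region (S1 ∪ S2) ∩ S3 is the polygon with vertices (4,8), (4,6), (2,6), (2,8).
By the shoelace formula its area is 4.00.

4.00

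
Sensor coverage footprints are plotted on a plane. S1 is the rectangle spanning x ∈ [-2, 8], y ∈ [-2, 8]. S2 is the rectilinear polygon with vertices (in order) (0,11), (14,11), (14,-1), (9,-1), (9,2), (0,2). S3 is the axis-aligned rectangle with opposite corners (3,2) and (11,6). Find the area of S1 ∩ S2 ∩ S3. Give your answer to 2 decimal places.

The intersection is the polygon with vertices (8,2), (3,2), (3,6), (8,6).
By the shoelace formula its area is 20.00.

20.00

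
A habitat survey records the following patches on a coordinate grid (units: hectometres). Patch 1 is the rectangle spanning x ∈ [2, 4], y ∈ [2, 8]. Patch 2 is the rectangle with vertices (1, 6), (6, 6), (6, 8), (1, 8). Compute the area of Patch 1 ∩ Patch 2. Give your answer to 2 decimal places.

|Patch 1∩Patch 2|: x∈[2,4], y∈[6,8] → 2·2 = 4.

4.00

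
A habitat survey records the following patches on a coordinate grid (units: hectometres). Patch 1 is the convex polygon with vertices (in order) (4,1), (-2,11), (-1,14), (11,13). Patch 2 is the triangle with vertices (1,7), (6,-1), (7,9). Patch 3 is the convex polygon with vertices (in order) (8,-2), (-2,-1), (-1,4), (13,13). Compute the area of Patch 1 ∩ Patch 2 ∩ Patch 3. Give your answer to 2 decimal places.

The intersection is the polygon with vertices (1.764,5.777), (6.538,8.846), (7,9), (6.655,5.552), (4.362,1.621).
By the shoelace formula its area is 18.68.

18.68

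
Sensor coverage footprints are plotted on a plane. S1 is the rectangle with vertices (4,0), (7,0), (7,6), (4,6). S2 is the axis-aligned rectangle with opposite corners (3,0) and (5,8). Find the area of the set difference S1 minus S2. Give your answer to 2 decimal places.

|S1∩S2|: x∈[4,5], y∈[0,6] → 1·6 = 6.
|S1| = 18.
|S1 ∖ S2| = |S1| − |S1∩S2| = 18 − 6 = 12.00.

12.00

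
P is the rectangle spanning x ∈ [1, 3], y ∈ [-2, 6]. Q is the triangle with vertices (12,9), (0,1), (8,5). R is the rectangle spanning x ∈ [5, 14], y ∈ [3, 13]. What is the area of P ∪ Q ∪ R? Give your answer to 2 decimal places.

107.42

By inclusion–exclusion:
Individual areas: |P| = 16, |Q| = 8, |R| = 90.
|P∩Q| = 0.6667.
|P∩R| = 0 (no overlap).
|Q∩R| = 5.9167.
|P∩Q∩R| = 0.
|P ∪ Q ∪ R| = 114 − 6.5833 + 0 = 107.42.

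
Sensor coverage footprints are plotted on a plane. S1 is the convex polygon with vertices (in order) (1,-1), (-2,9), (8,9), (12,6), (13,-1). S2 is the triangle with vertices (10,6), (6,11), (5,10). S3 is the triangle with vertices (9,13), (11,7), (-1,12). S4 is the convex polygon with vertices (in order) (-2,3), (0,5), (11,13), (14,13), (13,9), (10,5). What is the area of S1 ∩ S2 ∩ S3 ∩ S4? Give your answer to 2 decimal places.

0.61

The intersection is the polygon with vertices (6.304,8.957), (6.25,9), (7.6,9), (8.3,8.125).
By the shoelace formula its area is 0.61.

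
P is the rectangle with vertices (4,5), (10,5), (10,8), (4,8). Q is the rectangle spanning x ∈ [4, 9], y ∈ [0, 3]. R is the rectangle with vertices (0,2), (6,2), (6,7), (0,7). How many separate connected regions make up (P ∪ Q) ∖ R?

2

(P ∪ Q) ∖ R splits into 2 disjoint pieces (area 14, area 13).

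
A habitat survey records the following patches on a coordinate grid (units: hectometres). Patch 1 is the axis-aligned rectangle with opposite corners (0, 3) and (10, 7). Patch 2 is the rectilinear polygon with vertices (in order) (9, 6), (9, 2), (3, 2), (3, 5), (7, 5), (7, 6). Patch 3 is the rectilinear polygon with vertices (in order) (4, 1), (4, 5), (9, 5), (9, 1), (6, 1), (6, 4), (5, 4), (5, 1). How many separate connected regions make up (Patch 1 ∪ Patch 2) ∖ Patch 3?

(Patch 1 ∪ Patch 2) ∖ Patch 3 splits into 2 disjoint pieces (area 31, area 2).

2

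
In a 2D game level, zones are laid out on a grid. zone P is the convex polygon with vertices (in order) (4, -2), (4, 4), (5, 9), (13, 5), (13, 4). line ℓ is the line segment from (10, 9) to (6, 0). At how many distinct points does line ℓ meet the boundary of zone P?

1

The segment meets the boundary at (9.091,6.955).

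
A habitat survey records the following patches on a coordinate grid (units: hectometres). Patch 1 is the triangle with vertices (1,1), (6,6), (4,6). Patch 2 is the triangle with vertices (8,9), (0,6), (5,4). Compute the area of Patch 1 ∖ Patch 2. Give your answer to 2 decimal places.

|Patch 1| = 5, |Patch 1∩Patch 2| = 2.5622.
|Patch 1 ∖ Patch 2| = |Patch 1| − |Patch 1∩Patch 2| = 5 − 2.5622 = 2.44.

2.44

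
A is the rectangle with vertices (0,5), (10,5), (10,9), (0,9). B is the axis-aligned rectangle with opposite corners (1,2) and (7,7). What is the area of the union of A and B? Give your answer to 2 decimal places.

58.00

By inclusion–exclusion:
Individual areas: |A| = 40, |B| = 30.
|A∩B|: x∈[1,7], y∈[5,7] → 6·2 = 12.
|A ∪ B| = 70 − 12 = 58.00.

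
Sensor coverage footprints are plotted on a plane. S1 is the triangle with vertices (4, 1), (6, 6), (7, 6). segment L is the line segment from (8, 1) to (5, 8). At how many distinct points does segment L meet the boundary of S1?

The segment meets the boundary at (5.931,5.828), (6.333,4.889).

2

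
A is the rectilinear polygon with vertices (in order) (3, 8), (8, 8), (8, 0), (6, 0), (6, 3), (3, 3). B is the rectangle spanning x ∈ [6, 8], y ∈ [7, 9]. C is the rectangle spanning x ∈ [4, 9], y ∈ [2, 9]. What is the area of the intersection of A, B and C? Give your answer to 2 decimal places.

2.00

The intersection is the polygon with vertices (8,7), (6,7), (6,8), (8,8).
By the shoelace formula its area is 2.00.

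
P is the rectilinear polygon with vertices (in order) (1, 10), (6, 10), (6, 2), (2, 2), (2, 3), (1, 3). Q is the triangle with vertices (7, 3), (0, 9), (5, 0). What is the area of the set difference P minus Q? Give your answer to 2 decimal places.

26.51

|P| = 39, |P∩Q| = 12.4889.
|P ∖ Q| = |P| − |P∩Q| = 39 − 12.4889 = 26.51.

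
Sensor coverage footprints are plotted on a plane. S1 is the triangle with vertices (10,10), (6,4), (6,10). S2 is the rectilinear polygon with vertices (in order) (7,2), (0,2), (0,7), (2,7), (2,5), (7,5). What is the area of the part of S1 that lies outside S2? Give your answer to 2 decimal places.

|S1| = 12, |S1∩S2| = 0.3333.
|S1 ∖ S2| = |S1| − |S1∩S2| = 12 − 0.3333 = 11.67.

11.67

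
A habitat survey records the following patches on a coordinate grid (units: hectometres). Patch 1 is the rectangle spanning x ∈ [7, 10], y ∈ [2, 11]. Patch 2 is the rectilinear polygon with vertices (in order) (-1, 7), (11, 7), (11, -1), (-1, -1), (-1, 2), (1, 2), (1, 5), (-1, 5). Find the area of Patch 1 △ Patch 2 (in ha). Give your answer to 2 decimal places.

87.00

|Patch 1| = 27, |Patch 2| = 90, |Patch 1∩Patch 2| = 15.
|Patch 1 △ Patch 2| = |Patch 1| + |Patch 2| − 2·|Patch 1∩Patch 2| = 27 + 90 − 30 = 87.00.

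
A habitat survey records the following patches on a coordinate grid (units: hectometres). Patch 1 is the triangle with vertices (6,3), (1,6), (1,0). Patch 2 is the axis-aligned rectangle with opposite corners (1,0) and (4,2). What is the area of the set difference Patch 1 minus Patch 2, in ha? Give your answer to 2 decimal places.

11.70

|Patch 1| = 15, |Patch 1∩Patch 2| = 3.3.
|Patch 1 ∖ Patch 2| = |Patch 1| − |Patch 1∩Patch 2| = 15 − 3.3 = 11.70.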